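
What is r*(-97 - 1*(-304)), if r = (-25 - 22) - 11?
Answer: -12006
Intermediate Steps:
r = -58 (r = -47 - 11 = -58)
r*(-97 - 1*(-304)) = -58*(-97 - 1*(-304)) = -58*(-97 + 304) = -58*207 = -12006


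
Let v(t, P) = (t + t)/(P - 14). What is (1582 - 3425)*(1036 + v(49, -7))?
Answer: -5702242/3 ≈ -1.9007e+6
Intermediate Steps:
v(t, P) = 2*t/(-14 + P) (v(t, P) = (2*t)/(-14 + P) = 2*t/(-14 + P))
(1582 - 3425)*(1036 + v(49, -7)) = (1582 - 3425)*(1036 + 2*49/(-14 - 7)) = -1843*(1036 + 2*49/(-21)) = -1843*(1036 + 2*49*(-1/21)) = -1843*(1036 - 14/3) = -1843*3094/3 = -5702242/3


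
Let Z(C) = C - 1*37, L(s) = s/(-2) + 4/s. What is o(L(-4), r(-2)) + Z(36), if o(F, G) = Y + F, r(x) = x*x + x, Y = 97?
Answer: 97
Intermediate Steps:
r(x) = x + x² (r(x) = x² + x = x + x²)
L(s) = 4/s - s/2 (L(s) = s*(-½) + 4/s = -s/2 + 4/s = 4/s - s/2)
o(F, G) = 97 + F
Z(C) = -37 + C (Z(C) = C - 37 = -37 + C)
o(L(-4), r(-2)) + Z(36) = (97 + (4/(-4) - ½*(-4))) + (-37 + 36) = (97 + (4*(-¼) + 2)) - 1 = (97 + (-1 + 2)) - 1 = (97 + 1) - 1 = 98 - 1 = 97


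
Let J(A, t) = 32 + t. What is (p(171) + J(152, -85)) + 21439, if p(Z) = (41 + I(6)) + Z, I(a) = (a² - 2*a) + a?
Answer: 21628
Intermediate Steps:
I(a) = a² - a
p(Z) = 71 + Z (p(Z) = (41 + 6*(-1 + 6)) + Z = (41 + 6*5) + Z = (41 + 30) + Z = 71 + Z)
(p(171) + J(152, -85)) + 21439 = ((71 + 171) + (32 - 85)) + 21439 = (242 - 53) + 21439 = 189 + 21439 = 21628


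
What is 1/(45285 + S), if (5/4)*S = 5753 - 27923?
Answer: 1/27549 ≈ 3.6299e-5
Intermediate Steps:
S = -17736 (S = 4*(5753 - 27923)/5 = (⅘)*(-22170) = -17736)
1/(45285 + S) = 1/(45285 - 17736) = 1/27549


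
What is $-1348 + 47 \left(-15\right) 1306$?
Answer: $-922078$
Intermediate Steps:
$-1348 + 47 \left(-15\right) 1306 = -1348 - 920730 = -922078$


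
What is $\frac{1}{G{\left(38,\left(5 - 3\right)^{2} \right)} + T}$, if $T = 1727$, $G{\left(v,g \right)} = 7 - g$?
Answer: $\frac{1}{1730} \approx 0.00057803$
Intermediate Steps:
$\frac{1}{G{\left(38,\left(5 - 3\right)^{2} \right)} + T} = \frac{1}{\left(7 - \left(5 - 3\right)^{2}\right) + 1727} = \frac{1}{\left(7 - 2^{2}\right) + 1727} = \frac{1}{\left(7 - 4\right) + 1727} = \frac{1}{3 + 1727} = \frac{1}{1730}$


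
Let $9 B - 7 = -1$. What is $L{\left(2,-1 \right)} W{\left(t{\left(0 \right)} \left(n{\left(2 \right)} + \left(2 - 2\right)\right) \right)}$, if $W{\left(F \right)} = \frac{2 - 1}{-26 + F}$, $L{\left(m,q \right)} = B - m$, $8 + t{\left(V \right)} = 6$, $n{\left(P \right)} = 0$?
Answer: $\frac{2}{39} \approx 0.051282$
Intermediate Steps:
$B = \frac{2}{3}$ ($B = \frac{7}{9} + \frac{1}{9} \left(-1\right) = \frac{7}{9} - \frac{1}{9} = \frac{2}{3} \approx 0.66667$)
$t{\left(V \right)} = -2$ ($t{\left(V \right)} = -8 + 6 = -2$)
$L{\left(m,q \right)} = \frac{2}{3} - m$
$W{\left(F \right)} = \frac{1}{-26 + F}$ ($W{\left(F \right)} = 1 \frac{1}{-26 + F} = \frac{1}{-26 + F}$)
$L{\left(2,-1 \right)} W{\left(t{\left(0 \right)} \left(n{\left(2 \right)} + \left(2 - 2\right)\right) \right)} = \frac{\frac{2}{3} - 2}{-26 - 2 \left(0 + \left(2 - 2\right)\right)} = \frac{\frac{2}{3} - 2}{-26 - 2 \left(0 + 0\right)} = - \frac{4}{3 \left(-26 - 0\right)} = - \frac{4}{3 \left(-26 + 0\right)} = - \frac{4}{3 \left(-26\right)} = \left(- \frac{4}{3}\right) \left(- \frac{1}{26}\right) = \frac{2}{39}$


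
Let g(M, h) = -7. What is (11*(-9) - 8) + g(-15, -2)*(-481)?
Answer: 3260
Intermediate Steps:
(11*(-9) - 8) + g(-15, -2)*(-481) = (11*(-9) - 8) - 7*(-481) = (-99 - 8) + 3367 = -107 + 3367 = 3260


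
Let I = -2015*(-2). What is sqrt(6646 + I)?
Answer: 2*sqrt(2669) ≈ 103.32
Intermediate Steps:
I = 4030
sqrt(6646 + I) = sqrt(6646 + 4030) = sqrt(10676) = 2*sqrt(2669)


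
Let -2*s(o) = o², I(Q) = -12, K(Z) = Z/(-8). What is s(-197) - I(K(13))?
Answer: -38785/2 ≈ -19393.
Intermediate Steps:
K(Z) = -Z/8 (K(Z) = Z*(-⅛) = -Z/8)
s(o) = -o²/2
s(-197) - I(K(13)) = -½*(-197)² - 1*(-12) = -½*38809 + 12 = -38809/2 + 12 = -38785/2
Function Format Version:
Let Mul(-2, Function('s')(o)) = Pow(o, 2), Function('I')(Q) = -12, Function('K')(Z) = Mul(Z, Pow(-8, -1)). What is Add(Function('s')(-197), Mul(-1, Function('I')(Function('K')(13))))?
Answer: Rational(-38785, 2) ≈ -19393.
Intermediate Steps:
Function('K')(Z) = Mul(Rational(-1, 8), Z) (Function('K')(Z) = Mul(Z, Rational(-1, 8)) = Mul(Rational(-1, 8), Z))
Function('s')(o) = Mul(Rational(-1, 2), Pow(o, 2))
Add(Function('s')(-197), Mul(-1, Function('I')(Function('K')(13)))) = Add(Mul(Rational(-1, 2), Pow(-197, 2)), Mul(-1, -12)) = Add(Mul(Rational(-1, 2), 38809), 12) = Add(Rational(-38809, 2), 12) = Rational(-38785, 2)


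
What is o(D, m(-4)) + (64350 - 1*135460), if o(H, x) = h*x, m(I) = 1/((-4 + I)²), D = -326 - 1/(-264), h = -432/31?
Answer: -8817667/124 ≈ -71110.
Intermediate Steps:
h = -432/31 (h = -432*1/31 = -432/31 ≈ -13.935)
D = -86063/264 (D = -326 - 1*(-1/264) = -326 + 1/264 = -86063/264 ≈ -326.00)
m(I) = (-4 + I)⁻²
o(H, x) = -432*x/31
o(D, m(-4)) + (64350 - 1*135460) = -432/(31*(-4 - 4)²) + (64350 - 1*135460) = -432/31/(-8)² + (64350 - 135460) = -432/31*1/64 - 71110 = -27/124 - 71110 = -8817667/124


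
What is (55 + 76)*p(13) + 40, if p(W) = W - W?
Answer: 40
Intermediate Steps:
p(W) = 0
(55 + 76)*p(13) + 40 = (55 + 76)*0 + 40 = 131*0 + 40 = 0 + 40 = 40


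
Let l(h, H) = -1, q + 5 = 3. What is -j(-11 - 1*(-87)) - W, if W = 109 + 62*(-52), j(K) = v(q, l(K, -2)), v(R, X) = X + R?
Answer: 3118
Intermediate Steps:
q = -2 (q = -5 + 3 = -2)
v(R, X) = R + X
j(K) = -3 (j(K) = -2 - 1 = -3)
W = -3115 (W = 109 - 3224 = -3115)
-j(-11 - 1*(-87)) - W = -1*(-3) - 1*(-3115) = 3 + 3115 = 3118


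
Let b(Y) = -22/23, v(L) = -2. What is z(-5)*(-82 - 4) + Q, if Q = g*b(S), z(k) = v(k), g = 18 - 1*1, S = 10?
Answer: 3582/23 ≈ 155.74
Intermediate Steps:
g = 17 (g = 18 - 1 = 17)
b(Y) = -22/23 (b(Y) = -22*1/23 = -22/23)
z(k) = -2
Q = -374/23 (Q = 17*(-22/23) = -374/23 ≈ -16.261)
z(-5)*(-82 - 4) + Q = -2*(-82 - 4) - 374/23 = -2*(-86) - 374/23 = 172 - 374/23 = 3582/23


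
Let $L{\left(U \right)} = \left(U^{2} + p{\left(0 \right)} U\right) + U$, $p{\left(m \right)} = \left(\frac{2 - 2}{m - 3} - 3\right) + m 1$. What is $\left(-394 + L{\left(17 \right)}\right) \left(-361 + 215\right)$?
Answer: $20294$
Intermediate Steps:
$p{\left(m \right)} = -3 + m$ ($p{\left(m \right)} = \left(\frac{0}{-3 + m} - 3\right) + m = \left(0 - 3\right) + m = -3 + m$)
$L{\left(U \right)} = U^{2} - 2 U$ ($L{\left(U \right)} = \left(U^{2} + \left(-3 + 0\right) U\right) + U = \left(U^{2} - 3 U\right) + U = U^{2} - 2 U$)
$\left(-394 + L{\left(17 \right)}\right) \left(-361 + 215\right) = \left(-394 + 17 \left(-2 + 17\right)\right) \left(-361 + 215\right) = \left(-394 + 17 \cdot 15\right) \left(-146\right) = \left(-394 + 255\right) \left(-146\right) = \left(-139\right) \left(-146\right) = 20294$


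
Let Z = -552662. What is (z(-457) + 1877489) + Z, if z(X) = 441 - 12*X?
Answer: 1330752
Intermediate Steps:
z(X) = 441 - 12*X
(z(-457) + 1877489) + Z = ((441 - 12*(-457)) + 1877489) - 552662 = ((441 + 5484) + 1877489) - 552662 = (5925 + 1877489) - 552662 = 1883414 - 552662 = 1330752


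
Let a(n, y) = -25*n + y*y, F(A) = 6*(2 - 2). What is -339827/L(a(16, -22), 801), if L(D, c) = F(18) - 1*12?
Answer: 339827/12 ≈ 28319.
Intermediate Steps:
F(A) = 0 (F(A) = 6*0 = 0)
a(n, y) = y**2 - 25*n (a(n, y) = -25*n + y**2 = y**2 - 25*n)
L(D, c) = -12 (L(D, c) = 0 - 1*12 = 0 - 12 = -12)
-339827/L(a(16, -22), 801) = -339827/(-12) = -339827*(-1/12) = 339827/12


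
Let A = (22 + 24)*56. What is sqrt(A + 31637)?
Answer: sqrt(34213) ≈ 184.97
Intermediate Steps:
A = 2576 (A = 46*56 = 2576)
sqrt(A + 31637) = sqrt(2576 + 31637) = sqrt(34213)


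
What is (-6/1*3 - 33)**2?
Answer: 2601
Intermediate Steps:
(-6/1*3 - 33)**2 = (-6*3 - 33)**2 = (-18 - 33)**2 = (-51)**2 = 2601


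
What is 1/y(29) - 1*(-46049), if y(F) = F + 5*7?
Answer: 2947137/64 ≈ 46049.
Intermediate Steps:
y(F) = 35 + F (y(F) = F + 35 = 35 + F)
1/y(29) - 1*(-46049) = 1/(35 + 29) - 1*(-46049) = 1/64 + 46049 = 2947137/64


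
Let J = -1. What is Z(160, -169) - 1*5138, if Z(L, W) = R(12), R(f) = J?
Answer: -5139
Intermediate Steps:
R(f) = -1
Z(L, W) = -1
Z(160, -169) - 1*5138 = -1 - 1*5138 = -1 - 5138 = -5139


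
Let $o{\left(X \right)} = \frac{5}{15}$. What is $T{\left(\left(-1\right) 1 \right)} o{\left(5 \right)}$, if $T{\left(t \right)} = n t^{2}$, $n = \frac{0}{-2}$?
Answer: $0$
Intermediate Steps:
$o{\left(X \right)} = \frac{1}{3}$ ($o{\left(X \right)} = 5 \cdot \frac{1}{15} = \frac{1}{3}$)
$n = 0$ ($n = 0 \left(- \frac{1}{2}\right) = 0$)
$T{\left(t \right)} = 0$ ($T{\left(t \right)} = 0 t^{2} = 0$)
$T{\left(\left(-1\right) 1 \right)} o{\left(5 \right)} = 0 \cdot \frac{1}{3} = 0$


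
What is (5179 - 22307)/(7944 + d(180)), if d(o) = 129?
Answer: -17128/8073 ≈ -2.1216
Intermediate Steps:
(5179 - 22307)/(7944 + d(180)) = (5179 - 22307)/(7944 + 129) = -17128/8073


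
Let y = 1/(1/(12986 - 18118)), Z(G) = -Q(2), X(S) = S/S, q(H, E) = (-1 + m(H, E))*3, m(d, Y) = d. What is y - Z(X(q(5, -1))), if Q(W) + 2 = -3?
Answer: -5137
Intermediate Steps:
Q(W) = -5 (Q(W) = -2 - 3 = -5)
q(H, E) = -3 + 3*H (q(H, E) = (-1 + H)*3 = -3 + 3*H)
X(S) = 1
Z(G) = 5 (Z(G) = -1*(-5) = 5)
y = -5132 (y = 1/(1/(-5132)) = 1/(-1/5132) = -5132)
y - Z(X(q(5, -1))) = -5132 - 1*5 = -5132 - 5 = -5137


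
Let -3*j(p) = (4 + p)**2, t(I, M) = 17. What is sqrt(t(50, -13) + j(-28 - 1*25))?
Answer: 5*I*sqrt(282)/3 ≈ 27.988*I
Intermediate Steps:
j(p) = -(4 + p)**2/3
sqrt(t(50, -13) + j(-28 - 1*25)) = sqrt(17 - (4 + (-28 - 1*25))**2/3) = sqrt(17 - (4 + (-28 - 25))**2/3) = sqrt(17 - (4 - 53)**2/3) = sqrt(17 - 1/3*(-49)**2) = sqrt(17 - 1/3*2401) = sqrt(17 - 2401/3) = sqrt(-2350/3) = 5*I*sqrt(282)/3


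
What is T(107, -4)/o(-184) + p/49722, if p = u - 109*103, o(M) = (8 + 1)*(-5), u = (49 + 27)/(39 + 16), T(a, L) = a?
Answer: -4271965/1640826 ≈ -2.6035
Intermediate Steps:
u = 76/55 ≈ 1.3818
o(M) = -45 (o(M) = 9*(-5) = -45)
p = -617409/55 (p = 76/55 - 109*103 = 76/55 - 11227 = -617409/55 ≈ -11226.)
T(107, -4)/o(-184) + p/49722 = 107/(-45) - 617409/55/49722 = 107*(-1/45) - 617409/55*1/49722 = -107/45 - 205803/911570 = -4271965/1640826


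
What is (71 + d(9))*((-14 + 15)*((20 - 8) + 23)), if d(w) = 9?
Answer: 2800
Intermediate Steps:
(71 + d(9))*((-14 + 15)*((20 - 8) + 23)) = (71 + 9)*((-14 + 15)*((20 - 8) + 23)) = 80*(1*(12 + 23)) = 80*(1*35) = 80*35 = 2800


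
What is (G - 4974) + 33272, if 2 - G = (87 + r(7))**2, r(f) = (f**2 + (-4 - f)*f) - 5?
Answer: 25384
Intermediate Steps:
r(f) = -5 + f**2 + f*(-4 - f) (r(f) = (f**2 + f*(-4 - f)) - 5 = -5 + f**2 + f*(-4 - f))
G = -2914 (G = 2 - (87 + (-5 - 4*7))**2 = 2 - (87 + (-5 - 28))**2 = 2 - (87 - 33)**2 = 2 - 1*54**2 = 2 - 1*2916 = 2 - 2916 = -2914)
(G - 4974) + 33272 = (-2914 - 4974) + 33272 = -7888 + 33272 = 25384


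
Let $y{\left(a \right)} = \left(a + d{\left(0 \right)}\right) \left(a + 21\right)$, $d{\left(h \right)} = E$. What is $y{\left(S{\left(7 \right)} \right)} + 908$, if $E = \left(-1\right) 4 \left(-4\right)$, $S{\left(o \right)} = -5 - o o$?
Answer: $2162$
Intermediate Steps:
$S{\left(o \right)} = -5 - o^{2}$
$E = 16$ ($E = \left(-4\right) \left(-4\right) = 16$)
$d{\left(h \right)} = 16$
$y{\left(a \right)} = \left(16 + a\right) \left(21 + a\right)$ ($y{\left(a \right)} = \left(a + 16\right) \left(a + 21\right) = \left(16 + a\right) \left(21 + a\right)$)
$y{\left(S{\left(7 \right)} \right)} + 908 = \left(336 + \left(-5 - 7^{2}\right)^{2} + 37 \left(-5 - 7^{2}\right)\right) + 908 = \left(336 + \left(-5 - 49\right)^{2} + 37 \left(-5 - 49\right)\right) + 908 = \left(336 + \left(-54\right)^{2} + 37 \left(-54\right)\right) + 908 = \left(336 + 2916 - 1998\right) + 908 = 1254 + 908 = 2162$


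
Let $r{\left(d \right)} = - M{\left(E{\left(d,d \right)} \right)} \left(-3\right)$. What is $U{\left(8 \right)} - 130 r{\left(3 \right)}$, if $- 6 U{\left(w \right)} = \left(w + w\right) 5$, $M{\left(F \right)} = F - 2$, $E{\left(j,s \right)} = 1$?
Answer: $\frac{1130}{3} \approx 376.67$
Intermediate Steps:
$M{\left(F \right)} = -2 + F$
$U{\left(w \right)} = - \frac{5 w}{3}$ ($U{\left(w \right)} = - \frac{\left(w + w\right) 5}{6} = - \frac{2 w 5}{6} = - \frac{10 w}{6} = - \frac{5 w}{3}$)
$r{\left(d \right)} = -3$ ($r{\left(d \right)} = - \left(-2 + 1\right) \left(-3\right) = - \left(-1\right) \left(-3\right) = \left(-1\right) 3 = -3$)
$U{\left(8 \right)} - 130 r{\left(3 \right)} = \left(- \frac{5}{3}\right) 8 - -390 = - \frac{40}{3} + 390 = \frac{1130}{3}$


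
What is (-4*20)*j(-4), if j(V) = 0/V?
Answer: 0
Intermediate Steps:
j(V) = 0
(-4*20)*j(-4) = -4*20*0 = -80*0 = 0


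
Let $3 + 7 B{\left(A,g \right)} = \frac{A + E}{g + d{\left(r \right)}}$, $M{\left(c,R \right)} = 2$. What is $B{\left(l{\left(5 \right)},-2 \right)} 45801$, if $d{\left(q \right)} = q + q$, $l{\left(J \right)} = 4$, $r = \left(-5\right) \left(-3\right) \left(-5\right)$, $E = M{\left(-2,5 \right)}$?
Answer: $- \frac{1511433}{76} \approx -19887.0$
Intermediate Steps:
$E = 2$
$r = -75$ ($r = 15 \left(-5\right) = -75$)
$d{\left(q \right)} = 2 q$
$B{\left(A,g \right)} = - \frac{3}{7} + \frac{2 + A}{7 \left(-150 + g\right)}$ ($B{\left(A,g \right)} = - \frac{3}{7} + \frac{\left(A + 2\right) \frac{1}{g + 2 \left(-75\right)}}{7} = - \frac{3}{7} + \frac{\left(2 + A\right) \frac{1}{g - 150}}{7} = - \frac{3}{7} + \frac{\left(2 + A\right) \frac{1}{-150 + g}}{7} = - \frac{3}{7} + \frac{\frac{1}{-150 + g} \left(2 + A\right)}{7} = - \frac{3}{7} + \frac{2 + A}{7 \left(-150 + g\right)}$)
$B{\left(l{\left(5 \right)},-2 \right)} 45801 = \frac{452 + 4 - -6}{7 \left(-150 - 2\right)} 45801 = \frac{452 + 4 + 6}{7 \left(-152\right)} 45801 = \frac{1}{7} \left(- \frac{1}{152}\right) 462 \cdot 45801 = \left(- \frac{33}{76}\right) 45801 = - \frac{1511433}{76}$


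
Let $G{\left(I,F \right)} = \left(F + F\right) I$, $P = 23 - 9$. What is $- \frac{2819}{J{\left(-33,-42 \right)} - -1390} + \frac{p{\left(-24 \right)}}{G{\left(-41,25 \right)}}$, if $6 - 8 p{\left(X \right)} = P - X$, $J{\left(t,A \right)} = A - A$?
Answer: $- \frac{577339}{284950} \approx -2.0261$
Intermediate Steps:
$J{\left(t,A \right)} = 0$
$P = 14$
$p{\left(X \right)} = -1 + \frac{X}{8}$ ($p{\left(X \right)} = \frac{3}{4} - \frac{14 - X}{8} = \frac{3}{4} + \left(- \frac{7}{4} + \frac{X}{8}\right) = -1 + \frac{X}{8}$)
$G{\left(I,F \right)} = 2 F I$
$- \frac{2819}{J{\left(-33,-42 \right)} - -1390} + \frac{p{\left(-24 \right)}}{G{\left(-41,25 \right)}} = - \frac{2819}{0 - -1390} + \frac{-1 + \frac{1}{8} \left(-24\right)}{2 \cdot 25 \left(-41\right)} = - \frac{2819}{0 + 1390} + \frac{-1 - 3}{-2050} = - \frac{2819}{1390} - - \frac{2}{1025} = \left(-2819\right) \frac{1}{1390} + \frac{2}{1025} = - \frac{2819}{1390} + \frac{2}{1025} = - \frac{577339}{284950}$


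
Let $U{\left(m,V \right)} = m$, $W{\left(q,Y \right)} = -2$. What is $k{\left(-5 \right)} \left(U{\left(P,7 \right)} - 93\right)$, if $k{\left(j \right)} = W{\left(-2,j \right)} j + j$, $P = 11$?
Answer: $-410$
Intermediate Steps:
$k{\left(j \right)} = - j$ ($k{\left(j \right)} = - 2 j + j = - j$)
$k{\left(-5 \right)} \left(U{\left(P,7 \right)} - 93\right) = \left(-1\right) \left(-5\right) \left(11 - 93\right) = 5 \left(-82\right) = -410$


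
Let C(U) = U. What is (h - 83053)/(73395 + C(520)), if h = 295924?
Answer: 212871/73915 ≈ 2.8799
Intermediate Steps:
(h - 83053)/(73395 + C(520)) = (295924 - 83053)/(73395 + 520) = 212871/73915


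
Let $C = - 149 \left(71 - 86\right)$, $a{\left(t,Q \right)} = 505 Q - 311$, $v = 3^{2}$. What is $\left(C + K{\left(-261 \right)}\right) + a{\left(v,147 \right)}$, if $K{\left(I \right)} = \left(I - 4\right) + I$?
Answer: $75633$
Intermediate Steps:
$v = 9$
$a{\left(t,Q \right)} = -311 + 505 Q$
$K{\left(I \right)} = -4 + 2 I$ ($K{\left(I \right)} = \left(-4 + I\right) + I = -4 + 2 I$)
$C = 2235$ ($C = \left(-149\right) \left(-15\right) = 2235$)
$\left(C + K{\left(-261 \right)}\right) + a{\left(v,147 \right)} = \left(2235 + \left(-4 + 2 \left(-261\right)\right)\right) + \left(-311 + 505 \cdot 147\right) = \left(2235 - 526\right) + \left(-311 + 74235\right) = \left(2235 - 526\right) + 73924 = 1709 + 73924 = 75633$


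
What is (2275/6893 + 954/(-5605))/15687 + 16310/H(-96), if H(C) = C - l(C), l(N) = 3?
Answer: -1098335995127467/6666785422605 ≈ -164.75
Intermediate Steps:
H(C) = -3 + C (H(C) = C - 1*3 = C - 3 = -3 + C)
(2275/6893 + 954/(-5605))/15687 + 16310/H(-96) = (2275/6893 + 954/(-5605))/15687 + 16310/(-3 - 96) = (2275*(1/6893) + 954*(-1/5605))*(1/15687) + 16310/(-99) = (2275/6893 - 954/5605)*(1/15687) + 16310*(-1/99) = (6175453/38635265)*(1/15687) - 16310/99 = 6175453/606071402055 - 16310/99 = -1098335995127467/6666785422605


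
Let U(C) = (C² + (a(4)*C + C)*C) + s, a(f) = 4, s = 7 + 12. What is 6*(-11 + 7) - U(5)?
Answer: -193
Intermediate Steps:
s = 19
U(C) = 19 + 6*C² (U(C) = (C² + (4*C + C)*C) + 19 = (C² + (5*C)*C) + 19 = (C² + 5*C²) + 19 = 6*C² + 19 = 19 + 6*C²)
6*(-11 + 7) - U(5) = 6*(-11 + 7) - (19 + 6*5²) = 6*(-4) - (19 + 6*25) = -24 - (19 + 150) = -24 - 1*169 = -24 - 169 = -193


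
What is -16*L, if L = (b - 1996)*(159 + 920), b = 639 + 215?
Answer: 19715488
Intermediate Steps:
b = 854
L = -1232218 (L = (854 - 1996)*(159 + 920) = -1142*1079 = -1232218)
-16*L = -16*(-1232218) = 19715488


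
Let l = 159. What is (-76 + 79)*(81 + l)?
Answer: 720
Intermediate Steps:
(-76 + 79)*(81 + l) = (-76 + 79)*(81 + 159) = 3*240 = 720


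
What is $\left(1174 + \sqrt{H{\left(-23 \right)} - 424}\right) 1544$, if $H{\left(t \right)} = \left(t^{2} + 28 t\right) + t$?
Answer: $1812656 + 1544 i \sqrt{562} \approx 1.8127 \cdot 10^{6} + 36603.0 i$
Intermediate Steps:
$H{\left(t \right)} = t^{2} + 29 t$
$\left(1174 + \sqrt{H{\left(-23 \right)} - 424}\right) 1544 = \left(1174 + \sqrt{- 23 \left(29 - 23\right) - 424}\right) 1544 = \left(1174 + \sqrt{\left(-23\right) 6 - 424}\right) 1544 = \left(1174 + \sqrt{-138 - 424}\right) 1544 = \left(1174 + \sqrt{-562}\right) 1544 = \left(1174 + i \sqrt{562}\right) 1544 = 1812656 + 1544 i \sqrt{562}$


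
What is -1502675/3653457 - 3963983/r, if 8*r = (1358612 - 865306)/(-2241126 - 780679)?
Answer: 175050037998462431045/901136129421 ≈ 1.9425e+8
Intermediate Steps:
r = -246653/12087220 (r = ((1358612 - 865306)/(-2241126 - 780679))/8 = (493306/(-3021805))/8 = (493306*(-1/3021805))/8 = (⅛)*(-493306/3021805) = -246653/12087220 ≈ -0.020406)
-1502675/3653457 - 3963983/r = -1502675/3653457 - 3963983/(-246653/12087220) = -1502675*1/3653457 - 3963983*(-12087220/246653) = -1502675/3653457 + 47913534597260/246653 = 175050037998462431045/901136129421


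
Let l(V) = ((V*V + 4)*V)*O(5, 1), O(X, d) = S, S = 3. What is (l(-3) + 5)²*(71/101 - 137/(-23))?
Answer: 194055680/2323 ≈ 83537.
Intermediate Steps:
O(X, d) = 3
l(V) = 3*V*(4 + V²) (l(V) = ((V*V + 4)*V)*3 = ((V² + 4)*V)*3 = ((4 + V²)*V)*3 = (V*(4 + V²))*3 = 3*V*(4 + V²))
(l(-3) + 5)²*(71/101 - 137/(-23)) = (3*(-3)*(4 + (-3)²) + 5)²*(71/101 - 137/(-23)) = (3*(-3)*(4 + 9) + 5)²*(71*(1/101) - 137*(-1/23)) = (3*(-3)*13 + 5)²*(71/101 + 137/23) = (-117 + 5)²*(15470/2323) = (-112)²*(15470/2323) = 12544*(15470/2323) = 194055680/2323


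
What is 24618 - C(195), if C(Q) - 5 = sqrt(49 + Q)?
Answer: 24613 - 2*sqrt(61) ≈ 24597.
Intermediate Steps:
C(Q) = 5 + sqrt(49 + Q)
24618 - C(195) = 24618 - (5 + sqrt(49 + 195)) = 24618 - (5 + sqrt(244)) = 24618 - (5 + 2*sqrt(61)) = 24618 + (-5 - 2*sqrt(61)) = 24613 - 2*sqrt(61)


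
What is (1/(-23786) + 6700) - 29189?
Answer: -534923355/23786 ≈ -22489.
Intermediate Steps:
(1/(-23786) + 6700) - 29189 = (-1/23786 + 6700) - 29189 = 159366199/23786 - 29189 = -534923355/23786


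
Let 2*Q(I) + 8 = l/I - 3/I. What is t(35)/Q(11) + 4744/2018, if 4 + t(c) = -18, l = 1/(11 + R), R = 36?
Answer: 8273851/1078621 ≈ 7.6708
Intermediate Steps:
l = 1/47 (l = 1/(11 + 36) = 1/47 ≈ 0.021277)
Q(I) = -4 - 70/(47*I) (Q(I) = -4 + (1/(47*I) - 3/I)/2 = -4 + (-140/(47*I))/2 = -4 - 70/(47*I))
t(c) = -22 (t(c) = -4 - 18 = -22)
t(35)/Q(11) + 4744/2018 = -22/(-4 - 70/47/11) + 4744/2018 = -22/(-4 - 70/47*1/11) + 4744*(1/2018) = -22/(-4 - 70/517) + 2372/1009 = -22/(-2138/517) + 2372/1009 = -22*(-517/2138) + 2372/1009 = 5687/1069 + 2372/1009 = 8273851/1078621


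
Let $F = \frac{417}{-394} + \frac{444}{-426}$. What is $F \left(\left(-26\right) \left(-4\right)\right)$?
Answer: $- \frac{3055676}{13987} \approx -218.47$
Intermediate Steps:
$F = - \frac{58763}{27974}$ ($F = 417 \left(- \frac{1}{394}\right) + 444 \left(- \frac{1}{426}\right) = - \frac{417}{394} - \frac{74}{71} = - \frac{58763}{27974} \approx -2.1006$)
$F \left(\left(-26\right) \left(-4\right)\right) = - \frac{58763 \left(\left(-26\right) \left(-4\right)\right)}{27974} = \left(- \frac{58763}{27974}\right) 104 = - \frac{3055676}{13987}$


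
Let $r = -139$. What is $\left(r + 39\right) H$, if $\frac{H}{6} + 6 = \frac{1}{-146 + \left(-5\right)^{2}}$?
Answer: $\frac{436200}{121} \approx 3605.0$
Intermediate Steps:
$H = - \frac{4362}{121}$ ($H = -36 + \frac{6}{-146 + \left(-5\right)^{2}} = -36 + \frac{6}{-146 + 25} = -36 + \frac{6}{-121} = -36 + 6 \left(- \frac{1}{121}\right) = -36 - \frac{6}{121} = - \frac{4362}{121} \approx -36.05$)
$\left(r + 39\right) H = \left(-139 + 39\right) \left(- \frac{4362}{121}\right) = \left(-100\right) \left(- \frac{4362}{121}\right) = \frac{436200}{121}$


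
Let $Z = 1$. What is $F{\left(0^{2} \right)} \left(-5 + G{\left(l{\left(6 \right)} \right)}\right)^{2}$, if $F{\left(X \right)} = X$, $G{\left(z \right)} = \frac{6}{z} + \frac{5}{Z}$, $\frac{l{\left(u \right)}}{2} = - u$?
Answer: $0$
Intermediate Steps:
$l{\left(u \right)} = - 2 u$ ($l{\left(u \right)} = 2 \left(- u\right) = - 2 u$)
$G{\left(z \right)} = 5 + \frac{6}{z}$ ($G{\left(z \right)} = \frac{6}{z} + \frac{5}{1} = \frac{6}{z} + 5 \cdot 1 = \frac{6}{z} + 5 = 5 + \frac{6}{z}$)
$F{\left(0^{2} \right)} \left(-5 + G{\left(l{\left(6 \right)} \right)}\right)^{2} = 0^{2} \left(-5 + \left(5 + \frac{6}{\left(-2\right) 6}\right)\right)^{2} = 0 \left(-5 + \left(5 + \frac{6}{-12}\right)\right)^{2} = 0 \left(-5 + \left(5 + 6 \left(- \frac{1}{12}\right)\right)\right)^{2} = 0 \left(-5 + \left(5 - \frac{1}{2}\right)\right)^{2} = 0 \left(-5 + \frac{9}{2}\right)^{2} = 0 \left(- \frac{1}{2}\right)^{2} = 0 \cdot \frac{1}{4} = 0$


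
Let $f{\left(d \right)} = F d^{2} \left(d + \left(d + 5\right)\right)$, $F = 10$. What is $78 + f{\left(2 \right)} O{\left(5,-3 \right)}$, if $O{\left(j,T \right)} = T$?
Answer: $-1002$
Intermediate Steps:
$f{\left(d \right)} = 10 d^{2} \left(5 + 2 d\right)$ ($f{\left(d \right)} = 10 d^{2} \left(d + \left(d + 5\right)\right) = 10 d^{2} \left(d + \left(5 + d\right)\right) = 10 d^{2} \left(5 + 2 d\right)$)
$78 + f{\left(2 \right)} O{\left(5,-3 \right)} = 78 + 2^{2} \left(50 + 20 \cdot 2\right) \left(-3\right) = 78 + 4 \left(50 + 40\right) \left(-3\right) = 78 + 4 \cdot 90 \left(-3\right) = 78 + 360 \left(-3\right) = 78 - 1080 = -1002$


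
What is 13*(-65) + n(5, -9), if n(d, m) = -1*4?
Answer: -849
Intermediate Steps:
n(d, m) = -4
13*(-65) + n(5, -9) = 13*(-65) - 4 = -845 - 4 = -849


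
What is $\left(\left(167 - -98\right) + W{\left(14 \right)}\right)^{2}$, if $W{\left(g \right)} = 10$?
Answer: $75625$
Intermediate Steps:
$\left(\left(167 - -98\right) + W{\left(14 \right)}\right)^{2} = \left(\left(167 - -98\right) + 10\right)^{2} = \left(\left(167 + 98\right) + 10\right)^{2} = \left(265 + 10\right)^{2} = 275^{2} = 75625$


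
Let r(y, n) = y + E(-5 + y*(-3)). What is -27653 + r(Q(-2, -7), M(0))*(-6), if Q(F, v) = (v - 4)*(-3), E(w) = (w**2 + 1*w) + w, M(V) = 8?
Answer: -91499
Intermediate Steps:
E(w) = w**2 + 2*w (E(w) = (w**2 + w) + w = (w + w**2) + w = w**2 + 2*w)
Q(F, v) = 12 - 3*v (Q(F, v) = (-4 + v)*(-3) = 12 - 3*v)
r(y, n) = y + (-5 - 3*y)*(-3 - 3*y) (r(y, n) = y + (-5 + y*(-3))*(2 + (-5 + y*(-3))) = y + (-5 - 3*y)*(2 + (-5 - 3*y)) = y + (-5 - 3*y)*(-3 - 3*y))
-27653 + r(Q(-2, -7), M(0))*(-6) = -27653 + (15 + 9*(12 - 3*(-7))**2 + 25*(12 - 3*(-7)))*(-6) = -27653 + (15 + 9*(12 + 21)**2 + 25*(12 + 21))*(-6) = -27653 + (15 + 9*33**2 + 25*33)*(-6) = -27653 + (15 + 9*1089 + 825)*(-6) = -27653 + (15 + 9801 + 825)*(-6) = -27653 + 10641*(-6) = -27653 - 63846 = -91499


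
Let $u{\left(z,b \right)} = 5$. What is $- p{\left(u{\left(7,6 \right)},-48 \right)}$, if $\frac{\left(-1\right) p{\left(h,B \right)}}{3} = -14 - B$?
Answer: $102$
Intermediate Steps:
$p{\left(h,B \right)} = 42 + 3 B$ ($p{\left(h,B \right)} = - 3 \left(-14 - B\right) = 42 + 3 B$)
$- p{\left(u{\left(7,6 \right)},-48 \right)} = - (42 + 3 \left(-48\right)) = - (42 - 144) = \left(-1\right) \left(-102\right) = 102$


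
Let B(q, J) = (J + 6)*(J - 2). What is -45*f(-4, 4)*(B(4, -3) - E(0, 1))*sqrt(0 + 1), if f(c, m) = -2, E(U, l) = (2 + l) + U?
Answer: -1620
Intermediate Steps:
E(U, l) = 2 + U + l
B(q, J) = (-2 + J)*(6 + J) (B(q, J) = (6 + J)*(-2 + J) = (-2 + J)*(6 + J))
-45*f(-4, 4)*(B(4, -3) - E(0, 1))*sqrt(0 + 1) = -45*(-2*((-12 + (-3)**2 + 4*(-3)) - (2 + 0 + 1)))*sqrt(0 + 1) = -45*(-2*((-12 + 9 - 12) - 1*3))*sqrt(1) = -45*(-2*(-15 - 3)) = -45*(-2*(-18)) = -1620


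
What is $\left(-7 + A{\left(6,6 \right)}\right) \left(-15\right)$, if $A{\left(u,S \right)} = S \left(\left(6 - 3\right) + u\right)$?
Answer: $-705$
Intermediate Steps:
$A{\left(u,S \right)} = S \left(3 + u\right)$
$\left(-7 + A{\left(6,6 \right)}\right) \left(-15\right) = \left(-7 + 6 \left(3 + 6\right)\right) \left(-15\right) = \left(-7 + 6 \cdot 9\right) \left(-15\right) = \left(-7 + 54\right) \left(-15\right) = 47 \left(-15\right) = -705$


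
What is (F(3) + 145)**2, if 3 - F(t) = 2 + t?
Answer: 20449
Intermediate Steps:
F(t) = 1 - t (F(t) = 3 - (2 + t) = 3 + (-2 - t) = 1 - t)
(F(3) + 145)**2 = ((1 - 1*3) + 145)**2 = ((1 - 3) + 145)**2 = (-2 + 145)**2 = 143**2 = 20449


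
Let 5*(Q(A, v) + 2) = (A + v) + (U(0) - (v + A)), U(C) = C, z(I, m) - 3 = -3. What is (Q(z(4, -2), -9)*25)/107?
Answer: -50/107 ≈ -0.46729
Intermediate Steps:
z(I, m) = 0 (z(I, m) = 3 - 3 = 0)
Q(A, v) = -2 (Q(A, v) = -2 + ((A + v) + (0 - (v + A)))/5 = -2 + ((A + v) + (0 - (A + v)))/5 = -2 + ((A + v) + (0 + (-A - v)))/5 = -2 + ((A + v) + (-A - v))/5 = -2 + (1/5)*0 = -2 + 0 = -2)
(Q(z(4, -2), -9)*25)/107 = -2*25/107 = -50*1/107 = -50/107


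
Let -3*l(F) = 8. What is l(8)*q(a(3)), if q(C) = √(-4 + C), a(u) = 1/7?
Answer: -8*I*√21/7 ≈ -5.2372*I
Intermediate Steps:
l(F) = -8/3 (l(F) = -⅓*8 = -8/3)
a(u) = ⅐
l(8)*q(a(3)) = -8*√(-4 + ⅐)/3 = -8*I*√21/7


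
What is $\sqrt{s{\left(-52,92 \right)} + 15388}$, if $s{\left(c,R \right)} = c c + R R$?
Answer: $2 \sqrt{6639} \approx 162.96$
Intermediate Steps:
$s{\left(c,R \right)} = R^{2} + c^{2}$ ($s{\left(c,R \right)} = c^{2} + R^{2} = R^{2} + c^{2}$)
$\sqrt{s{\left(-52,92 \right)} + 15388} = \sqrt{\left(92^{2} + \left(-52\right)^{2}\right) + 15388} = \sqrt{\left(8464 + 2704\right) + 15388} = \sqrt{11168 + 15388} = \sqrt{26556} = 2 \sqrt{6639}$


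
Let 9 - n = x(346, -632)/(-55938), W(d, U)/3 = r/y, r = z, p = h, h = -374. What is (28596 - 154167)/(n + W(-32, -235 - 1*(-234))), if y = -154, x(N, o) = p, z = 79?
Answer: -540862676046/32107583 ≈ -16845.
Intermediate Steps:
p = -374
x(N, o) = -374
r = 79
W(d, U) = -237/154 (W(d, U) = 3*(79/(-154)) = 3*(79*(-1/154)) = 3*(-79/154) = -237/154)
n = 251534/27969 (n = 9 - (-374)/(-55938) = 9 - (-374)*(-1)/55938 = 9 - 1*187/27969 = 9 - 187/27969 = 251534/27969 ≈ 8.9933)
(28596 - 154167)/(n + W(-32, -235 - 1*(-234))) = (28596 - 154167)/(251534/27969 - 237/154) = -125571/32107583/4307226 = -125571*4307226/32107583 = -540862676046/32107583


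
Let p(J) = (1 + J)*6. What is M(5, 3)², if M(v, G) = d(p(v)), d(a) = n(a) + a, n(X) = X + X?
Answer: 11664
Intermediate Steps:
n(X) = 2*X
p(J) = 6 + 6*J
d(a) = 3*a (d(a) = 2*a + a = 3*a)
M(v, G) = 18 + 18*v (M(v, G) = 3*(6 + 6*v) = 18 + 18*v)
M(5, 3)² = (18 + 18*5)² = (18 + 90)² = 108² = 11664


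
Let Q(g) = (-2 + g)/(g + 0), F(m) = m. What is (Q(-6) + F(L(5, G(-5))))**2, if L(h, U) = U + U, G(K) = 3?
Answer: 484/9 ≈ 53.778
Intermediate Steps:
L(h, U) = 2*U
Q(g) = (-2 + g)/g
(Q(-6) + F(L(5, G(-5))))**2 = ((-2 - 6)/(-6) + 2*3)**2 = (-1/6*(-8) + 6)**2 = (4/3 + 6)**2 = (22/3)**2 = 484/9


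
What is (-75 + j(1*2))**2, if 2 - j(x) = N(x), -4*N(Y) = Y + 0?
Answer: 21025/4 ≈ 5256.3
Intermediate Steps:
N(Y) = -Y/4 (N(Y) = -(Y + 0)/4 = -Y/4)
j(x) = 2 + x/4 (j(x) = 2 - (-1)*x/4 = 2 + x/4)
(-75 + j(1*2))**2 = (-75 + (2 + (1*2)/4))**2 = (-75 + (2 + (1/4)*2))**2 = (-75 + (2 + 1/2))**2 = (-75 + 5/2)**2 = (-145/2)**2 = 21025/4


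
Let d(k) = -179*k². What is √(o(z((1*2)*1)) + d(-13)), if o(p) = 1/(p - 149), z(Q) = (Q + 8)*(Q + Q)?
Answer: 4*I*√22463265/109 ≈ 173.93*I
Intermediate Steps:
z(Q) = 2*Q*(8 + Q) (z(Q) = (8 + Q)*(2*Q) = 2*Q*(8 + Q))
o(p) = 1/(-149 + p)
√(o(z((1*2)*1)) + d(-13)) = √(1/(-149 + 2*((1*2)*1)*(8 + (1*2)*1)) - 179*(-13)²) = √(1/(-149 + 2*(2*1)*(8 + 2*1)) - 179*169) = √(1/(-149 + 2*2*(8 + 2)) - 30251) = √(1/(-149 + 2*2*10) - 30251) = √(1/(-149 + 40) - 30251) = √(1/(-109) - 30251) = √(-1/109 - 30251) = √(-3297360/109) = 4*I*√22463265/109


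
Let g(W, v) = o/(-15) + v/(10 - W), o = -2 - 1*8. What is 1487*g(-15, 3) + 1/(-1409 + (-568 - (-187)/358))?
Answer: 62078001557/53068425 ≈ 1169.8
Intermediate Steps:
o = -10 (o = -2 - 8 = -10)
g(W, v) = 2/3 + v/(10 - W) (g(W, v) = -10/(-15) + v/(10 - W) = -10*(-1/15) + v/(10 - W) = 2/3 + v/(10 - W))
1487*g(-15, 3) + 1/(-1409 + (-568 - (-187)/358)) = 1487*((-20 - 3*3 + 2*(-15))/(3*(-10 - 15))) + 1/(-1409 + (-568 - (-187)/358)) = 1487*((1/3)*(-20 - 9 - 30)/(-25)) + 1/(-1409 + (-568 - (-187)/358)) = 1487*((1/3)*(-1/25)*(-59)) + 1/(-1409 + (-568 - 1*(-187/358))) = 1487*(59/75) + 1/(-1409 + (-568 + 187/358)) = 87733/75 + 1/(-1409 - 203157/358) = 87733/75 + 1/(-707579/358) = 87733/75 - 358/707579 = 62078001557/53068425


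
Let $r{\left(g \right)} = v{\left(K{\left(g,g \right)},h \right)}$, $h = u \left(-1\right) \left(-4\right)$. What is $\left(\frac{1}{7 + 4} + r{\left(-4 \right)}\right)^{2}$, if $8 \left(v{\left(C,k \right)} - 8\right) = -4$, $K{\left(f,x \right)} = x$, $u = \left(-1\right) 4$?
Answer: $\frac{27889}{484} \approx 57.622$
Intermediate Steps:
$u = -4$
$h = -16$ ($h = \left(-4\right) \left(-1\right) \left(-4\right) = 4 \left(-4\right) = -16$)
$v{\left(C,k \right)} = \frac{15}{2}$ ($v{\left(C,k \right)} = 8 + \frac{1}{8} \left(-4\right) = 8 - \frac{1}{2} = \frac{15}{2}$)
$r{\left(g \right)} = \frac{15}{2}$
$\left(\frac{1}{7 + 4} + r{\left(-4 \right)}\right)^{2} = \left(\frac{1}{7 + 4} + \frac{15}{2}\right)^{2} = \left(\frac{1}{11} + \frac{15}{2}\right)^{2} = \left(\frac{167}{22}\right)^{2} = \frac{27889}{484}$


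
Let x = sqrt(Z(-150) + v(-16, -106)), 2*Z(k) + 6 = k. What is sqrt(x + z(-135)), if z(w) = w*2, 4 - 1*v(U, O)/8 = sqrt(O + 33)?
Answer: sqrt(-270 + sqrt(2)*sqrt(-23 - 4*I*sqrt(73))) ≈ 0.2457 - 16.303*I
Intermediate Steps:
v(U, O) = 32 - 8*sqrt(33 + O) (v(U, O) = 32 - 8*sqrt(O + 33) = 32 - 8*sqrt(33 + O))
Z(k) = -3 + k/2
z(w) = 2*w
x = sqrt(-46 - 8*I*sqrt(73)) (x = sqrt((-3 + (1/2)*(-150)) + (32 - 8*sqrt(33 - 106))) = sqrt((-3 - 75) + (32 - 8*I*sqrt(73))) = sqrt(-78 + (32 - 8*I*sqrt(73))) = sqrt(-46 - 8*I*sqrt(73)) ≈ 4.2655 - 8.0122*I)
sqrt(x + z(-135)) = sqrt(sqrt(-46 - 8*I*sqrt(73)) + 2*(-135)) = sqrt(sqrt(-46 - 8*I*sqrt(73)) - 270) = sqrt(-270 + sqrt(-46 - 8*I*sqrt(73)))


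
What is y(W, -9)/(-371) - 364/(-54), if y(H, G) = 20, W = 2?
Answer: 66982/10017 ≈ 6.6868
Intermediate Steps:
y(W, -9)/(-371) - 364/(-54) = 20/(-371) - 364/(-54) = 20*(-1/371) - 364*(-1/54) = -20/371 + 182/27 = 66982/10017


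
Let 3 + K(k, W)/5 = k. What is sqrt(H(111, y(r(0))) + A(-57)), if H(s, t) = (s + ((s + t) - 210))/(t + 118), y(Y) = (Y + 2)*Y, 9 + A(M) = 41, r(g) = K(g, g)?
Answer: sqrt(3199799)/313 ≈ 5.7150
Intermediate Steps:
K(k, W) = -15 + 5*k
r(g) = -15 + 5*g
A(M) = 32 (A(M) = -9 + 41 = 32)
y(Y) = Y*(2 + Y) (y(Y) = (2 + Y)*Y = Y*(2 + Y))
H(s, t) = (-210 + t + 2*s)/(118 + t) (H(s, t) = (s + (-210 + s + t))/(118 + t) = (-210 + t + 2*s)/(118 + t))
sqrt(H(111, y(r(0))) + A(-57)) = sqrt((-210 + (-15 + 5*0)*(2 + (-15 + 5*0)) + 2*111)/(118 + (-15 + 5*0)*(2 + (-15 + 5*0))) + 32) = sqrt((-210 + (-15 + 0)*(2 + (-15 + 0)) + 222)/(118 + (-15 + 0)*(2 + (-15 + 0))) + 32) = sqrt((-210 - 15*(2 - 15) + 222)/(118 - 15*(2 - 15)) + 32) = sqrt((-210 - 15*(-13) + 222)/(118 - 15*(-13)) + 32) = sqrt((-210 + 195 + 222)/(118 + 195) + 32) = sqrt(207/313 + 32) = sqrt(10223/313) = sqrt(3199799)/313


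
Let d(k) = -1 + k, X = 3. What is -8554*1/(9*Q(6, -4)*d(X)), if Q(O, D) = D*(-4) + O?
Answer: -4277/198 ≈ -21.601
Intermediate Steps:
Q(O, D) = O - 4*D (Q(O, D) = -4*D + O = O - 4*D)
-8554*1/(9*Q(6, -4)*d(X)) = -8554*1/(9*(-1 + 3)*(6 - 4*(-4))) = -8554*1/(18*(6 + 16)) = -8554/((22*9)*2) = -8554/(198*2) = -8554/396 = -8554*1/396 = -4277/198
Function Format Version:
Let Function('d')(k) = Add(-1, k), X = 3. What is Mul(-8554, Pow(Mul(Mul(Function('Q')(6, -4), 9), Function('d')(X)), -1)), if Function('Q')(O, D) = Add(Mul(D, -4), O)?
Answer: Rational(-4277, 198) ≈ -21.601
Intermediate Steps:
Function('Q')(O, D) = Add(O, Mul(-4, D)) (Function('Q')(O, D) = Add(Mul(-4, D), O) = Add(O, Mul(-4, D)))
Mul(-8554, Pow(Mul(Mul(Function('Q')(6, -4), 9), Function('d')(X)), -1)) = Mul(-8554, Pow(Mul(Mul(Add(6, Mul(-4, -4)), 9), Add(-1, 3)), -1)) = Mul(-8554, Pow(Mul(Mul(Add(6, 16), 9), 2), -1)) = Mul(-8554, Pow(Mul(Mul(22, 9), 2), -1)) = Mul(-8554, Pow(Mul(198, 2), -1)) = Mul(-8554, Pow(396, -1)) = Mul(-8554, Rational(1, 396)) = Rational(-4277, 198)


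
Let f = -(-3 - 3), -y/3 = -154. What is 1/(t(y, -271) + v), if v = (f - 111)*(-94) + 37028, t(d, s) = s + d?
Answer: 1/47089 ≈ 2.1236e-5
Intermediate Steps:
y = 462 (y = -3*(-154) = 462)
f = 6 (f = -1*(-6) = 6)
t(d, s) = d + s
v = 46898 (v = (6 - 111)*(-94) + 37028 = -105*(-94) + 37028 = 9870 + 37028 = 46898)
1/(t(y, -271) + v) = 1/((462 - 271) + 46898) = 1/(191 + 46898) = 1/47089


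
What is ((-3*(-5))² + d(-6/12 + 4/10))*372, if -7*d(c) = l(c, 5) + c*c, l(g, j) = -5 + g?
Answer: 14694837/175 ≈ 83971.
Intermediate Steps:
d(c) = 5/7 - c/7 - c²/7 (d(c) = -((-5 + c) + c*c)/7 = -((-5 + c) + c²)/7 = -(-5 + c + c²)/7 = 5/7 - c/7 - c²/7)
((-3*(-5))² + d(-6/12 + 4/10))*372 = ((-3*(-5))² + (5/7 - (-6/12 + 4/10)/7 - (-6/12 + 4/10)²/7))*372 = (15² + (5/7 - (-6*1/12 + 4*(⅒))/7 - (-6*1/12 + 4*(⅒))²/7))*372 = (225 + (5/7 - (-½ + ⅖)/7 - (-½ + ⅖)²/7))*372 = (225 + (5/7 - ⅐*(-⅒) - (-⅒)²/7))*372 = (225 + (5/7 + 1/70 - ⅐*1/100))*372 = (225 + (5/7 + 1/70 - 1/700))*372 = (225 + 509/700)*372 = (158009/700)*372 = 14694837/175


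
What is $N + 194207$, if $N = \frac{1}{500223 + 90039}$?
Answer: $\frac{114633012235}{590262} \approx 1.9421 \cdot 10^{5}$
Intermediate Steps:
$N = \frac{1}{590262} \approx 1.6942 \cdot 10^{-6}$
$N + 194207 = \frac{1}{590262} + 194207 = \frac{114633012235}{590262}$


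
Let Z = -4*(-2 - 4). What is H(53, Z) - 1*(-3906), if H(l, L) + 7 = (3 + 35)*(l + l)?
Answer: 7927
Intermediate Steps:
Z = 24 (Z = -4*(-6) = 24)
H(l, L) = -7 + 76*l (H(l, L) = -7 + (3 + 35)*(l + l) = -7 + 38*(2*l) = -7 + 76*l)
H(53, Z) - 1*(-3906) = (-7 + 76*53) - 1*(-3906) = (-7 + 4028) + 3906 = 4021 + 3906 = 7927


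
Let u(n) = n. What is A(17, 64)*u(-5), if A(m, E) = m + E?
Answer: -405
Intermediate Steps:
A(m, E) = E + m
A(17, 64)*u(-5) = (64 + 17)*(-5) = 81*(-5) = -405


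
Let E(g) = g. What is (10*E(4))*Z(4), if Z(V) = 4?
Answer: 160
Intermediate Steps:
(10*E(4))*Z(4) = (10*4)*4 = 40*4 = 160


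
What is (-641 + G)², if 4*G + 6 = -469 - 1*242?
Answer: 10764961/16 ≈ 6.7281e+5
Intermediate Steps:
G = -717/4 (G = -3/2 + (-469 - 1*242)/4 = -3/2 + (-469 - 242)/4 = -3/2 + (¼)*(-711) = -3/2 - 711/4 = -717/4 ≈ -179.25)
(-641 + G)² = (-641 - 717/4)² = (-3281/4)² = 10764961/16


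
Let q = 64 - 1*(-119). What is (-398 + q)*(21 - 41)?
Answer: 4300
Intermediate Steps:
q = 183 (q = 64 + 119 = 183)
(-398 + q)*(21 - 41) = (-398 + 183)*(21 - 41) = -215*(-20) = 4300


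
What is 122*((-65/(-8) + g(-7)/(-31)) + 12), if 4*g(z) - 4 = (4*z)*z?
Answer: 280051/124 ≈ 2258.5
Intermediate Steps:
g(z) = 1 + z² (g(z) = 1 + ((4*z)*z)/4 = 1 + (4*z²)/4 = 1 + z²)
122*((-65/(-8) + g(-7)/(-31)) + 12) = 122*((-65/(-8) + (1 + (-7)²)/(-31)) + 12) = 122*((-65*(-⅛) + (1 + 49)*(-1/31)) + 12) = 122*((65/8 + 50*(-1/31)) + 12) = 122*((65/8 - 50/31) + 12) = 122*(1615/248 + 12) = 122*(4591/248) = 280051/124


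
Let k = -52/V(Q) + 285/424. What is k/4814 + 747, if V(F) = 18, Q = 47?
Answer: 13722548869/18370224 ≈ 747.00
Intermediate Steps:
k = -8459/3816 (k = -52/18 + 285/424 = -52*1/18 + 285*(1/424) = -26/9 + 285/424 = -8459/3816 ≈ -2.2167)
k/4814 + 747 = -8459/3816/4814 + 747 = -8459/3816*1/4814 + 747 = -8459/18370224 + 747 = 13722548869/18370224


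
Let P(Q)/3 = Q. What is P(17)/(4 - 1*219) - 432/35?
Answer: -18933/1505 ≈ -12.580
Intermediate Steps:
P(Q) = 3*Q
P(17)/(4 - 1*219) - 432/35 = (3*17)/(4 - 1*219) - 432/35 = 51/(4 - 219) - 432*1/35 = 51/(-215) - 432/35 = 51*(-1/215) - 432/35 = -51/215 - 432/35 = -18933/1505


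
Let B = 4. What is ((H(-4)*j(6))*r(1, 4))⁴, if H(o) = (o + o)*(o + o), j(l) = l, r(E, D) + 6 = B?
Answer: 347892350976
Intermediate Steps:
r(E, D) = -2 (r(E, D) = -6 + 4 = -2)
H(o) = 4*o² (H(o) = (2*o)*(2*o) = 4*o²)
((H(-4)*j(6))*r(1, 4))⁴ = (((4*(-4)²)*6)*(-2))⁴ = (((4*16)*6)*(-2))⁴ = ((64*6)*(-2))⁴ = (384*(-2))⁴ = (-768)⁴ = 347892350976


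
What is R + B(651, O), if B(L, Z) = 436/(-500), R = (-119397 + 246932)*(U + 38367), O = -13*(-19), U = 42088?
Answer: 1282603553016/125 ≈ 1.0261e+10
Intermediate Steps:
O = 247
R = 10260828425 (R = (-119397 + 246932)*(42088 + 38367) = 127535*80455 = 10260828425)
B(L, Z) = -109/125 (B(L, Z) = 436*(-1/500) = -109/125)
R + B(651, O) = 10260828425 - 109/125 = 1282603553016/125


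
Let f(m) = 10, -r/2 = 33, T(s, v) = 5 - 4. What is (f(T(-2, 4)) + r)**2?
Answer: 3136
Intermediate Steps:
T(s, v) = 1
r = -66 (r = -2*33 = -66)
(f(T(-2, 4)) + r)**2 = (10 - 66)**2 = (-56)**2 = 3136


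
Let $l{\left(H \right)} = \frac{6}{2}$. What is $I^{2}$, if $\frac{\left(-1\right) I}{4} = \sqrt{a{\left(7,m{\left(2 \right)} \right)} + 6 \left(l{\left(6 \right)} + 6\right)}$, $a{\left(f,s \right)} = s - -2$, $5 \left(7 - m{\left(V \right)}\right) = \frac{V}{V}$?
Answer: $\frac{5024}{5} \approx 1004.8$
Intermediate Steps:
$m{\left(V \right)} = \frac{34}{5}$ ($m{\left(V \right)} = 7 - \frac{V \frac{1}{V}}{5} = 7 - \frac{1}{5} = \frac{34}{5}$)
$a{\left(f,s \right)} = 2 + s$ ($a{\left(f,s \right)} = s + 2 = 2 + s$)
$l{\left(H \right)} = 3$ ($l{\left(H \right)} = 6 \cdot \frac{1}{2} = 3$)
$I = - \frac{4 \sqrt{1570}}{5}$ ($I = - 4 \sqrt{\left(2 + \frac{34}{5}\right) + 6 \left(3 + 6\right)} = - 4 \sqrt{\frac{44}{5} + 6 \cdot 9} = - 4 \sqrt{\frac{44}{5} + 54} = - 4 \sqrt{\frac{314}{5}} = - 4 \frac{\sqrt{1570}}{5} = - \frac{4 \sqrt{1570}}{5} \approx -31.699$)
$I^{2} = \left(- \frac{4 \sqrt{1570}}{5}\right)^{2} = \frac{5024}{5}$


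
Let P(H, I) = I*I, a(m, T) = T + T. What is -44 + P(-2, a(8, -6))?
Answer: 100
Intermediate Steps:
a(m, T) = 2*T
P(H, I) = I²
-44 + P(-2, a(8, -6)) = -44 + (2*(-6))² = -44 + (-12)² = -44 + 144 = 100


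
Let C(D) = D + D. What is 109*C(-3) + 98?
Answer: -556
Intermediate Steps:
C(D) = 2*D
109*C(-3) + 98 = 109*(2*(-3)) + 98 = 109*(-6) + 98 = -654 + 98 = -556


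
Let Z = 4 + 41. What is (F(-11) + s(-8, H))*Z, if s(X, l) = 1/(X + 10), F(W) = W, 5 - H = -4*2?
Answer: -945/2 ≈ -472.50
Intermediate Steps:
H = 13 (H = 5 - (-4)*2 = 5 - 1*(-8) = 5 + 8 = 13)
Z = 45
s(X, l) = 1/(10 + X)
(F(-11) + s(-8, H))*Z = (-11 + 1/(10 - 8))*45 = (-11 + 1/2)*45 = (-11 + ½)*45 = -21/2*45 = -945/2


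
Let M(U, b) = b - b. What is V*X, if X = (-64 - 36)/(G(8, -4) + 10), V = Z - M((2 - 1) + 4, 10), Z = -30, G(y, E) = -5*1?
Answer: 600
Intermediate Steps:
G(y, E) = -5
M(U, b) = 0
V = -30 (V = -30 - 1*0 = -30 + 0 = -30)
X = -20 (X = (-64 - 36)/(-5 + 10) = -100/5 = -100*⅕ = -20)
V*X = -30*(-20) = 600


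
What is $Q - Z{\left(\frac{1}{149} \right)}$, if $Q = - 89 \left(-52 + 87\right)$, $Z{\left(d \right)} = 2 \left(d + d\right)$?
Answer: $- \frac{464139}{149} \approx -3115.0$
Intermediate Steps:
$Z{\left(d \right)} = 4 d$ ($Z{\left(d \right)} = 2 \cdot 2 d = 4 d$)
$Q = -3115$ ($Q = \left(-89\right) 35 = -3115$)
$Q - Z{\left(\frac{1}{149} \right)} = -3115 - \frac{4}{149} = - \frac{464139}{149}$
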